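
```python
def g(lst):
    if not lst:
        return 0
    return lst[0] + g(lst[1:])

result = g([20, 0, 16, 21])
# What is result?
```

20 + 0 + 16 + 21 + 0 = 57

Answer: 57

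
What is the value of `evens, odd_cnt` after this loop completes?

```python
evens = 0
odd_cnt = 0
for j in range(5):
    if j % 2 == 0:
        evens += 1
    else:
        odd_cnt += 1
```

Count evens and odds in range(5)
`evens, odd_cnt` takes the values: (0, 0) → (1, 0) → (1, 1) → (2, 1) → (2, 2) → (3, 2)

Answer: 3, 2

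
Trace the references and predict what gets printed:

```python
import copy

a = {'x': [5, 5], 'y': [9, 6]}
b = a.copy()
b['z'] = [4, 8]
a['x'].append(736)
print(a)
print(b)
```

Key concept: shallow copy of dict with mutable values.
Step by step:
`a = {'x': [5, 5], 'y': [9, 6]}` → a = {'x': [5, 5], 'y': [9, 6]}
`b = a.copy()` → b = {'x': [5, 5], 'y': [9, 6]}
`b['z'] = [4, 8]` → b = {'x': [5, 5], 'y': [9, 6], 'z': [4, 8]}
`a['x'].append(736)` → a = {'x': [5, 5, 736], 'y': [9, 6]}; b = {'x': [5, 5, 736], 'y': [9, 6], 'z': [4, 8]}
`print(a)` → prints {'x': [5, 5, 736], 'y': [9, 6]}
`print(b)` → prints {'x': [5, 5, 736], 'y': [9, 6], 'z': [4, 8]}

Answer:
{'x': [5, 5, 736], 'y': [9, 6]}
{'x': [5, 5, 736], 'y': [9, 6], 'z': [4, 8]}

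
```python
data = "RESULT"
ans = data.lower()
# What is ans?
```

Trace:
`data = "RESULT"` → data = 'RESULT'
`ans = data.lower()` → ans = 'result'
So ans = 'result'

Answer: 'result'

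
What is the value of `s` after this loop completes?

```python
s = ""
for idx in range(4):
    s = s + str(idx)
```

Concatenate digits 0 to 3
`s` takes the values: "" → "0" → "01" → "012" → "0123"

Answer: "0123"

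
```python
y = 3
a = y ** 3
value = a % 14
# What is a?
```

Trace:
`y = 3` → y = 3
`a = y ** 3` → a = 27
`value = a % 14` → value = 13
So a = 27

Answer: 27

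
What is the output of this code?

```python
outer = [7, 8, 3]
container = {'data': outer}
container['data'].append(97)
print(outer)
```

Key concept: dict holds reference to list.
Step by step:
`outer = [7, 8, 3]` → outer = [7, 8, 3]
`container = {'data': outer}` → container = {'data': [7, 8, 3]}
`container['data'].append(97)` → outer = [7, 8, 3, 97]; container = {'data': [7, 8, 3, 97]}
`print(outer)` → prints [7, 8, 3, 97]

Answer: [7, 8, 3, 97]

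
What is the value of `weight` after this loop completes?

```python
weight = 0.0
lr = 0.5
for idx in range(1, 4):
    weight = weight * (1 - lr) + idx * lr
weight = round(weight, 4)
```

Moving average with lr=0.5
`weight` takes the values: 0.0 → 0.5 → 1.25 → 2.125

Answer: 2.125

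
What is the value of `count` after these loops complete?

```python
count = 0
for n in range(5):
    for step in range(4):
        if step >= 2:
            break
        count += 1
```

Inner breaks at 2, outer runs 5 times
`count` takes the values: 0 → 1 → 2 → 3 → 4 → 5 → 6 → 7 → 8 → 9 → 10

Answer: 10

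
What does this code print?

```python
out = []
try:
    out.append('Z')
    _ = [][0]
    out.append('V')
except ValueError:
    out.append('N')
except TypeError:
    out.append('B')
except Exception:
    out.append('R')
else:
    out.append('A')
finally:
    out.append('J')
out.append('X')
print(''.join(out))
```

Execution trace: 'Z' (try body) → 'R' (except Exception) → 'J' (finally) → 'X' (after the try/except). Output: ZRJX

Answer: ZRJX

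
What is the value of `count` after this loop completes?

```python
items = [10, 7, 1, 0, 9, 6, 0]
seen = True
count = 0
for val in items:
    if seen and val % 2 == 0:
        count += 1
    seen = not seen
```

Count even values at even positions
`count` takes the values: 0 → 1 → 2

Answer: 2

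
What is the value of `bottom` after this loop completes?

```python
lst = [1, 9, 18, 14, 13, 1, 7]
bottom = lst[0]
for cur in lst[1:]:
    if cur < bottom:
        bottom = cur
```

Minimum of [1, 9, 18, 14, 13, 1, 7]
`bottom` takes the values: 1

Answer: 1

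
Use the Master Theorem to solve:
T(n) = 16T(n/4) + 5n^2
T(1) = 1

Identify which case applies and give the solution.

a=16, b=4, f(n)=5n^2. log_4(16) = 2. Since c=2 = 2, Case 2 applies: T(n) = Θ(n^log_b(a) · log n) = O(n^2 log n).

Answer: O(n^2 log n) - Case 2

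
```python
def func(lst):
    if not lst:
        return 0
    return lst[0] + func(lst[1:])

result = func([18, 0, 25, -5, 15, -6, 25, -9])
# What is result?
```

18 + 0 + 25 + (-5) + 15 + (-6) + 25 + (-9) + 0 = 63

Answer: 63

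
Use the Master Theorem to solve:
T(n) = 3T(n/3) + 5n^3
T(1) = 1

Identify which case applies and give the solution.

a=3, b=3, f(n)=5n^3. log_3(3) = 1. Since c=3 > 1 and the regularity condition holds (3(n/3)^3 = (3/3^3)n^3 with 3/3^3 < 1), Case 3 applies: T(n) = Θ(f(n)) = O(n^3).

Answer: O(n^3) - Case 3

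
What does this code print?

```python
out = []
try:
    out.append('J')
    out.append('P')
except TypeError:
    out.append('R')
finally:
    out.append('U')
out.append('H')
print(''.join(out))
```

Execution trace: 'J' (try body) → 'P' (try body, no exception) → 'U' (finally) → 'H' (after the try/except). Output: JPUH

Answer: JPUH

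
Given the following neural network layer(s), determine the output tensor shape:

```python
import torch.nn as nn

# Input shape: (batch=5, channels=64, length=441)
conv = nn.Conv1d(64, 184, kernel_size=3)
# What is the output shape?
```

Input: (5, 64, 441) -> Output: (5, 184, 439)

Answer: (5, 184, 439)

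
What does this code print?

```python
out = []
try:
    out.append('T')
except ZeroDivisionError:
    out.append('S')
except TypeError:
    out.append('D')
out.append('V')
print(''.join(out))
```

Execution trace: 'T' (try body, no exception) → 'V' (after the try/except). Output: TV

Answer: TV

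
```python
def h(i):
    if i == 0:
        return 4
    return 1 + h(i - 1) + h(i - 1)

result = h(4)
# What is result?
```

h(i) = 1 + 2·h(i-1), h(0)=4. Closed form: (4+1)·2^4 - 1 = 79.

Answer: 79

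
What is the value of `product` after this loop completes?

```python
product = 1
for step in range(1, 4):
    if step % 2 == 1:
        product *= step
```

Product of odd numbers 1 to 3
`product` takes the values: 1 → 3

Answer: 3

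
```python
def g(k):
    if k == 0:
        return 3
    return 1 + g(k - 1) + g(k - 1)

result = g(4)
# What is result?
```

g(k) = 1 + 2·g(k-1), g(0)=3. Closed form: (3+1)·2^4 - 1 = 63.

Answer: 63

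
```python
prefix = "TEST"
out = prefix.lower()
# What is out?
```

Trace:
`prefix = "TEST"` → prefix = 'TEST'
`out = prefix.lower()` → out = 'test'
So out = 'test'

Answer: 'test'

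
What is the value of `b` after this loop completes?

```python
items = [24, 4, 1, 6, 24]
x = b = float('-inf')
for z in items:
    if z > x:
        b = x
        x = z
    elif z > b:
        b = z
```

Second largest (with repeats) in [24, 4, 1, 6, 24]
`b` takes the values: -inf → 4 → 6 → 24

Answer: 24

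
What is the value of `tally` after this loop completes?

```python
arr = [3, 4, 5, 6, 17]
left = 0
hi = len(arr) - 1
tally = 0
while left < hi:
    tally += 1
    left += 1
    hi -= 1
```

Iterations until pointers meet (list length 5)
`tally` takes the values: 0 → 1 → 2

Answer: 2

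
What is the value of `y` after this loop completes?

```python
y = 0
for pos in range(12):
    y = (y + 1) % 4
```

Increment mod 4, 12 times = 0
`y` takes the values: 0 → 1 → 2 → 3 → 0 → 1 → 2 → 3 → 0 → 1 → 2 → 3 → 0

Answer: 0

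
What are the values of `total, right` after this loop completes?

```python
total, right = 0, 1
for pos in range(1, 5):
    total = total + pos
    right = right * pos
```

Sum and factorial of 1 to 4
`total, right` takes the values: (0, 1) → (1, 1) → (3, 1) → (3, 2) → (6, 2) → (6, 6) → (10, 6) → (10, 24)

Answer: 10, 24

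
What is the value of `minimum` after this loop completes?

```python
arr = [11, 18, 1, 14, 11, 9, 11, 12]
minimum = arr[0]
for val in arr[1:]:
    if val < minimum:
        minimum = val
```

Minimum of [11, 18, 1, 14, 11, 9, 11, 12]
`minimum` takes the values: 11 → 1

Answer: 1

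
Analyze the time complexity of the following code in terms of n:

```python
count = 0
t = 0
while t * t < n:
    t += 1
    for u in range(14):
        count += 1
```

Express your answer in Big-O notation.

Each loop level contributes: √n × 1. Multiplying the contributions gives O(√n).

Answer: O(√n)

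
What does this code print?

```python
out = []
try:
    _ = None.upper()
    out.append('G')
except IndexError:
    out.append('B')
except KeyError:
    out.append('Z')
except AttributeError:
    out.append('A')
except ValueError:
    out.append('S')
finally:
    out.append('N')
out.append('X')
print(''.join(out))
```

Execution trace: 'A' (except AttributeError) → 'N' (finally) → 'X' (after the try/except). Output: ANX

Answer: ANX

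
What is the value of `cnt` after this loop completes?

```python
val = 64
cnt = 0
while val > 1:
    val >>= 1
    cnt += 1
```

Count right shifts until 1
`cnt` takes the values: 0 → 1 → 2 → 3 → 4 → 5 → 6

Answer: 6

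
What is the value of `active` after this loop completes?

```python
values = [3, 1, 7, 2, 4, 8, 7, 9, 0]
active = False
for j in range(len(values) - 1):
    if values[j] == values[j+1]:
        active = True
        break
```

Check consecutive duplicates in [3, 1, 7, 2, 4, 8, 7, 9, 0]
`active` takes the values: False

Answer: False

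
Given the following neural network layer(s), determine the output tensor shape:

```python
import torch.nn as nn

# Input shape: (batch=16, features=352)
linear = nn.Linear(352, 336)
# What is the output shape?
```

Input: (16, 352) -> Output: (16, 336)

Answer: (16, 336)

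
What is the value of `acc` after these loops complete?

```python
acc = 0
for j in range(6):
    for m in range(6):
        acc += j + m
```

Sum of all j+m for j,m in 6x6
`acc` takes the values: 0 → 1 → 3 → 6 → 10 → 15 → 16 → 18 → 21 → 25 → 30 → 36 → 38 → 41 → 45 → 50 → 56 → 63 → 66 → 70 → 75 → 81 → 88 → 96 → 100 → 105 → 111 → 118 → 126 → 135 → 140 → 146 → 153 → 161 → 170 → 180

Answer: 180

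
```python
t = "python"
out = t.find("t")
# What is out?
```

Trace:
`t = "python"` → t = 'python'
`out = t.find("t")` → out = 2
So out = 2

Answer: 2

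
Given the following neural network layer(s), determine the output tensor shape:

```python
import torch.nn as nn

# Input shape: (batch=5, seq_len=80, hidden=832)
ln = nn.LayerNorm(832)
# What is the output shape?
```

Input: (5, 80, 832) -> Output: (5, 80, 832)

Answer: (5, 80, 832)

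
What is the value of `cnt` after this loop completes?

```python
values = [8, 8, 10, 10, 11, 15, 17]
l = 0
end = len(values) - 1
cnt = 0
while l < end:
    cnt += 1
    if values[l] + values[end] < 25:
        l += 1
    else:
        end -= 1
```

Steps to find pair summing to 25
`cnt` takes the values: 0 → 1 → 2 → 3 → 4 → 5 → 6

Answer: 6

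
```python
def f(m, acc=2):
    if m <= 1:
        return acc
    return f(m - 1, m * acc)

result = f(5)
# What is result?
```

Accumulator trace (n, acc): (5, 2) -> (4, 10) -> (3, 40) -> (2, 120) -> (1, 240) -> return 240

Answer: 240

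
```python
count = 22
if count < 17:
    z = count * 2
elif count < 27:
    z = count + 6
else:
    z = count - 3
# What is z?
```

Trace:
`count = 22` → count = 22
`if count < 17: ...` → count < 17 is False, count < 27 is True → z = 28
So z = 28

Answer: 28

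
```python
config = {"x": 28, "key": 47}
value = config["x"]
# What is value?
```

Trace:
`config = {"x": 28, "key": 47}` → config = {'x': 28, 'key': 47}
`value = config["x"]` → value = 28
So value = 28

Answer: 28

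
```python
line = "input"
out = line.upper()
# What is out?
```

Trace:
`line = "input"` → line = 'input'
`out = line.upper()` → out = 'INPUT'
So out = 'INPUT'

Answer: 'INPUT'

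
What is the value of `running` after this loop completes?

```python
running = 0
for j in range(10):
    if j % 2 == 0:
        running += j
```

Sum of even numbers 0 to 9
`running` takes the values: 0 → 2 → 6 → 12 → 20

Answer: 20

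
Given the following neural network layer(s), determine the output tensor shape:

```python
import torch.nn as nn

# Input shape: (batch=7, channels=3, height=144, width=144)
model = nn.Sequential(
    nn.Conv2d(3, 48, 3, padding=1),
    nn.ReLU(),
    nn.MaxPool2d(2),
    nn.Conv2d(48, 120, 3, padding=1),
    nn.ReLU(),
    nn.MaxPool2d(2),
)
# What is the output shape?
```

Input: (7, 3, 144, 144) -> after first Conv2d: (7, 48, 144, 144) -> after first MaxPool2d: (7, 48, 72, 72) -> after second Conv2d: (7, 120, 72, 72) -> Output: (7, 120, 36, 36)

Answer: (7, 120, 36, 36)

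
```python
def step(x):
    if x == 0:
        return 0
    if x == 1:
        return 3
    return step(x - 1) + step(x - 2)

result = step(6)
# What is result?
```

Build up from base cases: step(0)=0, step(1)=3, step(2)=3, step(3)=6, step(4)=9, step(5)=15, step(6)=24

Answer: 24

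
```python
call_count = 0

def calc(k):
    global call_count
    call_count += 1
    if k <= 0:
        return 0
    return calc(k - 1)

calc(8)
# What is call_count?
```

Linear recursion stepping by 1: 9 calls from k=8 down to ≤0.

Answer: 9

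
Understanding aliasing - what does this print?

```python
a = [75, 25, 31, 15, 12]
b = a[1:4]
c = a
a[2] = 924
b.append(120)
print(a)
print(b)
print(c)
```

Key concept: slice vs alias.
Step by step:
`a = [75, 25, 31, 15, 12]` → a = [75, 25, 31, 15, 12]
`b = a[1:4]` → b = [25, 31, 15]
`c = a` → c = [75, 25, 31, 15, 12] (same object as a)
`a[2] = 924` → a = [75, 25, 924, 15, 12] (same object as c); c = [75, 25, 924, 15, 12] (same object as a)
`b.append(120)` → b = [25, 31, 15, 120]
`print(a)` → prints [75, 25, 924, 15, 12]
`print(b)` → prints [25, 31, 15, 120]
`print(c)` → prints [75, 25, 924, 15, 12]

Answer:
[75, 25, 924, 15, 12]
[25, 31, 15, 120]
[75, 25, 924, 15, 12]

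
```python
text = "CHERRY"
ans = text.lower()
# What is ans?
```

Trace:
`text = "CHERRY"` → text = 'CHERRY'
`ans = text.lower()` → ans = 'cherry'
So ans = 'cherry'

Answer: 'cherry'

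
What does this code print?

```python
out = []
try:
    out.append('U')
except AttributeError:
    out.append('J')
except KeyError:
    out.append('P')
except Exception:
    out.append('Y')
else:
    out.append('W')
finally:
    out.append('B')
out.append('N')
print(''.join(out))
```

Execution trace: 'U' (try body, no exception) → 'W' (else) → 'B' (finally) → 'N' (after the try/except). Output: UWBN

Answer: UWBN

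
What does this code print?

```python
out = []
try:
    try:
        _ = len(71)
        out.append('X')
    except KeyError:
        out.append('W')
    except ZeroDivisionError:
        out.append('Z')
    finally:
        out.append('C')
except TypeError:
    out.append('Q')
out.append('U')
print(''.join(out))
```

Execution trace: 'C' (finally) → 'Q' (outer except TypeError) → 'U' (after the try/except). Output: CQU

Answer: CQU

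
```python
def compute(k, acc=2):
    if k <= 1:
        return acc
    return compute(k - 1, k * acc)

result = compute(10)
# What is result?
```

Accumulator trace (n, acc): (10, 2) -> (9, 20) -> (8, 180) -> (7, 1440) -> (6, 10080) -> (5, 60480) -> (4, 302400) -> (3, 1209600) -> (2, 3628800) -> (1, 7257600) -> return 7257600

Answer: 7257600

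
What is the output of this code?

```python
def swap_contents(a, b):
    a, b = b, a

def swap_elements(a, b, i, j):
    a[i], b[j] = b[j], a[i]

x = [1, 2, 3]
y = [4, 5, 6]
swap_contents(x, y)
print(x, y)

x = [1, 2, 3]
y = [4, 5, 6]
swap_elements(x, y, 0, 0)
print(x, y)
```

Key concept: parameter rebinding vs mutation.
Step by step:
`x = [1, 2, 3]` → x = [1, 2, 3]
`y = [4, 5, 6]` → y = [4, 5, 6]
`swap_contents(x, y)` → no visible change to tracked variables
`print(x, y)` → prints [1, 2, 3] [4, 5, 6]
`x = [1, 2, 3]` → x = [1, 2, 3]
`y = [4, 5, 6]` → y = [4, 5, 6]
`swap_elements(x, y, 0, 0)` → x = [4, 2, 3]; y = [1, 5, 6]
`print(x, y)` → prints [4, 2, 3] [1, 5, 6]

Answer:
[1, 2, 3] [4, 5, 6]
[4, 2, 3] [1, 5, 6]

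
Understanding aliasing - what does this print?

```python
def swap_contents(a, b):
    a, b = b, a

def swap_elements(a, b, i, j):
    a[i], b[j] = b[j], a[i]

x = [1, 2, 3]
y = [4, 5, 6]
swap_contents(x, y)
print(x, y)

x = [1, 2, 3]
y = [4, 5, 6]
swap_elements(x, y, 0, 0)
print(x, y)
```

Key concept: parameter rebinding vs mutation.
Step by step:
`x = [1, 2, 3]` → x = [1, 2, 3]
`y = [4, 5, 6]` → y = [4, 5, 6]
`swap_contents(x, y)` → no visible change to tracked variables
`print(x, y)` → prints [1, 2, 3] [4, 5, 6]
`x = [1, 2, 3]` → x = [1, 2, 3]
`y = [4, 5, 6]` → y = [4, 5, 6]
`swap_elements(x, y, 0, 0)` → x = [4, 2, 3]; y = [1, 5, 6]
`print(x, y)` → prints [4, 2, 3] [1, 5, 6]

Answer:
[1, 2, 3] [4, 5, 6]
[4, 2, 3] [1, 5, 6]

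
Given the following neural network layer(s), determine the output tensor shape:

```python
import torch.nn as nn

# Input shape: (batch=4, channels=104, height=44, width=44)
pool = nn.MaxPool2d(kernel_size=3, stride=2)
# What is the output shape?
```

Input: (4, 104, 44, 44) -> Output: (4, 104, 21, 21)

Answer: (4, 104, 21, 21)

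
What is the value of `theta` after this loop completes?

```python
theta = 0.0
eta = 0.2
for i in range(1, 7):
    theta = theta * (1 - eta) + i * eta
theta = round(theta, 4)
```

Moving average with lr=0.2
`theta` takes the values: 0.0 → 0.2 → 0.56 → 1.048 → 1.6384 → 2.31072 → 3.048576 → 3.0486

Answer: 3.0486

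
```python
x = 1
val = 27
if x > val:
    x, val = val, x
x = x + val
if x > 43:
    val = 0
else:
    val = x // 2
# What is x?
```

Trace:
`x = 1` → x = 1
`val = 27` → val = 27
`if x > val: ...` → x > val is False → no variable changes
`x = x + val` → x = 28
`if x > 43: ...` → x > 43 is False, take else branch → val = 14
So x = 28

Answer: 28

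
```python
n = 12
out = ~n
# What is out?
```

Trace:
`n = 12` → n = 12
`out = ~n` → out = -13
So out = -13

Answer: -13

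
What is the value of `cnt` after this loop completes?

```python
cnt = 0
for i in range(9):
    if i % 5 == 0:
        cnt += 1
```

Count numbers divisible by 5 in range(9)
`cnt` takes the values: 0 → 1 → 2

Answer: 2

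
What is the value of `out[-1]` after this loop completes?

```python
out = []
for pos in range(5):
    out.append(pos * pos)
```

Last element of squares 0 to 4
`out` takes the values: [] → [0] → [0, 1] → [0, 1, 4] → [0, 1, 4, 9] → [0, 1, 4, 9, 16]
So `out[-1]` = 16

Answer: 16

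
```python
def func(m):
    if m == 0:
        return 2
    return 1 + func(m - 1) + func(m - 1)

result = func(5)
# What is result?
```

func(m) = 1 + 2·func(m-1), func(0)=2. Closed form: (2+1)·2^5 - 1 = 95.

Answer: 95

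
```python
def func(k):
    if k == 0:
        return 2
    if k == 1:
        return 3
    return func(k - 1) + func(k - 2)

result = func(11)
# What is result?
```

Build up from base cases: func(0)=2, func(1)=3, func(2)=5, func(3)=8, func(4)=13, func(5)=21, func(6)=34, ..., func(11)=377

Answer: 377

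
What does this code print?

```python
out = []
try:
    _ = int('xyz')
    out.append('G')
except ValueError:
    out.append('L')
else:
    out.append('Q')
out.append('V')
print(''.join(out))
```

Execution trace: 'L' (except ValueError) → 'V' (after the try/except). Output: LV

Answer: LV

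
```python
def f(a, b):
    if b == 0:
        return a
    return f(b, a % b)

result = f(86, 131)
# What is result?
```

f(86, 131) -> f(131, 86) -> f(86, 45) -> f(45, 41) -> f(41, 4) -> f(4, 1) -> f(1, 0) -> 1

Answer: 1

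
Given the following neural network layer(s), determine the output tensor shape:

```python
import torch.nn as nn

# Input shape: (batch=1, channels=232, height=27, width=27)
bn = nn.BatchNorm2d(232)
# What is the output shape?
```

Input: (1, 232, 27, 27) -> Output: (1, 232, 27, 27)

Answer: (1, 232, 27, 27)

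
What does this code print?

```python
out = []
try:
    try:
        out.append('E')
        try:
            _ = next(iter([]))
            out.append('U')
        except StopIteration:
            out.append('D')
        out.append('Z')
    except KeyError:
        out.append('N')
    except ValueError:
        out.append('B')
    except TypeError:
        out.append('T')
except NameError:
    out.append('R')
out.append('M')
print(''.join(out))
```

Execution trace: 'E' (try body) → 'D' (inner except StopIteration) → 'Z' (try body, no exception) → 'M' (after the try/except). Output: EDZM

Answer: EDZM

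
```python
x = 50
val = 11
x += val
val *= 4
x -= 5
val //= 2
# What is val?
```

Trace:
`x = 50` → x = 50
`val = 11` → val = 11
`x += val` → x = 61
`val *= 4` → val = 44
`x -= 5` → x = 56
`val //= 2` → val = 22
So val = 22

Answer: 22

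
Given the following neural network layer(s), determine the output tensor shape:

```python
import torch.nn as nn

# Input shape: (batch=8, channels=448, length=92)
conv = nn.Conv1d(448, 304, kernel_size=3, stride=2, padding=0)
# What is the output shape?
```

Input: (8, 448, 92) -> Output: (8, 304, 45)

Answer: (8, 304, 45)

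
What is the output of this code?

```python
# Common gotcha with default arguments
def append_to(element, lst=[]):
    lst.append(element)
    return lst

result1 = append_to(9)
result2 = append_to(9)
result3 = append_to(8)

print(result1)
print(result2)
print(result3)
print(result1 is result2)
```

Key concept: mutable default argument gotcha.
Step by step:
`result1 = append_to(9)` → result1 = [9]
`result2 = append_to(9)` → result1 = [9, 9] (same object as result2); result2 = [9, 9] (same object as result1)
`result3 = append_to(8)` → result1 = [9, 9, 8] (same object as result2, result3); result2 = [9, 9, 8] (same object as result1, result3); result3 = [9, 9, 8] (same object as result1, result2)
`print(result1)` → prints [9, 9, 8]
`print(result2)` → prints [9, 9, 8]
`print(result3)` → prints [9, 9, 8]
`print(result1 is result2)` → prints True

Answer:
[9, 9, 8]
[9, 9, 8]
[9, 9, 8]
True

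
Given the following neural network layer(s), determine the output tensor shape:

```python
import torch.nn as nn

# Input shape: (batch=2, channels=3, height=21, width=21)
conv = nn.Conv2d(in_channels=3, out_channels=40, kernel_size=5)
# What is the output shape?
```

Input: (2, 3, 21, 21) -> Output: (2, 40, 17, 17)

Answer: (2, 40, 17, 17)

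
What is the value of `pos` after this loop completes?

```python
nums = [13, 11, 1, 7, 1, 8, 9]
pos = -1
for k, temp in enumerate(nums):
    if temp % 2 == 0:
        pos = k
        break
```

First even number index in [13, 11, 1, 7, 1, 8, 9]
`pos` takes the values: -1 → 5

Answer: 5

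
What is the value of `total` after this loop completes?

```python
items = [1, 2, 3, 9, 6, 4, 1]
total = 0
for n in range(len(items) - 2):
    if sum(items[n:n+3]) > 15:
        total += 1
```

Count windows with sum > 15
`total` takes the values: 0 → 1 → 2

Answer: 2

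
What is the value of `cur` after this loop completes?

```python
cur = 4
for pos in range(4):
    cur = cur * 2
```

Multiply by 2, 4 times: 4 * 2^4 = 64
`cur` takes the values: 4 → 8 → 16 → 32 → 64

Answer: 64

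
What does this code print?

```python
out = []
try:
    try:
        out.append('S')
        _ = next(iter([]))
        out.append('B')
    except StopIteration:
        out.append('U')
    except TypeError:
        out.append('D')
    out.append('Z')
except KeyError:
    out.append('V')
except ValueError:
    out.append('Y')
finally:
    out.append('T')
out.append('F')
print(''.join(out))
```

Execution trace: 'S' (inner try body) → 'U' (inner except StopIteration) → 'Z' (try body, no exception) → 'T' (finally) → 'F' (after the try/except). Output: SUZTF

Answer: SUZTF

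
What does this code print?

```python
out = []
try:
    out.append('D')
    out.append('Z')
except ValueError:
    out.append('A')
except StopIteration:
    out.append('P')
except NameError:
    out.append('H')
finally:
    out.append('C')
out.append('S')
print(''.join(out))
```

Execution trace: 'D' (try body) → 'Z' (try body, no exception) → 'C' (finally) → 'S' (after the try/except). Output: DZCS

Answer: DZCS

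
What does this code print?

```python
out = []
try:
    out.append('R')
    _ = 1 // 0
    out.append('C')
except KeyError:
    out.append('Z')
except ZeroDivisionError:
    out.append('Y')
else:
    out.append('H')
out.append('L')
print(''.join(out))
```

Execution trace: 'R' (try body) → 'Y' (except ZeroDivisionError) → 'L' (after the try/except). Output: RYL

Answer: RYL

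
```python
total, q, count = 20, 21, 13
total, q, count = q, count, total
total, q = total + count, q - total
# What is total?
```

Trace:
`total, q, count = 20, 21, 13` → total = 20; q = 21; count = 13
`total, q, count = q, count, total` → total = 21; q = 13; count = 20
`total, q = total + count, q - total` → total = 41; q = -8
So total = 41

Answer: 41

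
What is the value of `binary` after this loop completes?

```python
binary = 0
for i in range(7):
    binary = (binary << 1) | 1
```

Build 7 consecutive 1-bits: 0b1111111
`binary` takes the values: 0 → 1 → 3 → 7 → 15 → 31 → 63 → 127

Answer: 127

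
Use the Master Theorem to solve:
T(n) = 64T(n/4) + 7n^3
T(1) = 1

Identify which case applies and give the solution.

a=64, b=4, f(n)=7n^3. log_4(64) = 3. Since c=3 = 3, Case 2 applies: T(n) = Θ(n^log_b(a) · log n) = O(n^3 log n).

Answer: O(n^3 log n) - Case 2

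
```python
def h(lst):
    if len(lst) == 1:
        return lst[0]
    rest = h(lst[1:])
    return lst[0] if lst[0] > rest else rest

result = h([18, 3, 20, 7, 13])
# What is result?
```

Recursive max over [18, 3, 20, 7, 13] = 20

Answer: 20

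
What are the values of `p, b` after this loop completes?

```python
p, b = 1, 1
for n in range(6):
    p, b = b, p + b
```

Fibonacci: after 6 iterations
`p, b` takes the values: (1, 1) → (1, 2) → (2, 3) → (3, 5) → (5, 8) → (8, 13) → (13, 21)

Answer: 13, 21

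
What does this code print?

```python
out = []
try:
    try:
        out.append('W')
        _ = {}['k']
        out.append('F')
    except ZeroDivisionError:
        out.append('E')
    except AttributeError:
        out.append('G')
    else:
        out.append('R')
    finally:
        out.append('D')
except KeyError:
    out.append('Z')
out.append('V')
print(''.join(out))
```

Execution trace: 'W' (try body) → 'D' (finally) → 'Z' (outer except KeyError) → 'V' (after the try/except). Output: WDZV

Answer: WDZV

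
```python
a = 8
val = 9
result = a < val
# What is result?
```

Trace:
`a = 8` → a = 8
`val = 9` → val = 9
`result = a < val` → result = True
So result = True

Answer: True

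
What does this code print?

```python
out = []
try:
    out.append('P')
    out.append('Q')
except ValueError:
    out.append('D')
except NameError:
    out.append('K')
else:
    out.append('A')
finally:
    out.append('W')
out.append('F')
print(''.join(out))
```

Execution trace: 'P' (try body) → 'Q' (try body, no exception) → 'A' (else) → 'W' (finally) → 'F' (after the try/except). Output: PQAWF

Answer: PQAWF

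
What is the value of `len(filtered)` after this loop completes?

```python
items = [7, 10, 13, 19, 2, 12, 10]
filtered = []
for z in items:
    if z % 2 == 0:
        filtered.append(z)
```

Count even numbers in [7, 10, 13, 19, 2, 12, 10]
`filtered` takes the values: [] → [10] → [10, 2] → [10, 2, 12] → [10, 2, 12, 10]
So `len(filtered)` = 4

Answer: 4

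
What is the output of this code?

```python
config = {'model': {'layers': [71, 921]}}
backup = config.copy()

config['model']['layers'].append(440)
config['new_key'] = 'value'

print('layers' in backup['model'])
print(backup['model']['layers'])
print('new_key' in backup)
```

Key concept: shallow copy gotcha with nested dict.
Step by step:
`config = {'model': {'layers': [71, 921]}}` → config = {'model': {'layers': [71, 921]}}
`backup = config.copy()` → backup = {'model': {'layers': [71, 921]}}
`config['model']['layers'].append(440)` → config = {'model': {'layers': [71, 921, 440]}}; backup = {'model': {'layers': [71, 921, 440]}}
`config['new_key'] = 'value'` → config = {'model': {'layers': [71, 921, 440]}, 'new_key': 'value'}
`print('layers' in backup['model'])` → prints True
`print(backup['model']['layers'])` → prints [71, 921, 440]
`print('new_key' in backup)` → prints False

Answer:
True
[71, 921, 440]
False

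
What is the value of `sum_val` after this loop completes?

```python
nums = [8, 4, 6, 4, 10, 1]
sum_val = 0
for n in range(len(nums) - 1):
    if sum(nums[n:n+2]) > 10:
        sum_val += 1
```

Count windows with sum > 10
`sum_val` takes the values: 0 → 1 → 2 → 3

Answer: 3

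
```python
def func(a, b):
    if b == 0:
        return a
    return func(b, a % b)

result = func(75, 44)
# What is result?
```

func(75, 44) -> func(44, 31) -> func(31, 13) -> func(13, 5) -> func(5, 3) -> func(3, 2) -> func(2, 1) -> func(1, 0) -> 1

Answer: 1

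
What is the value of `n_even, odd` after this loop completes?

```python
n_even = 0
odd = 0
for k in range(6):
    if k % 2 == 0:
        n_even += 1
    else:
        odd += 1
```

Count evens and odds in range(6)
`n_even, odd` takes the values: (0, 0) → (1, 0) → (1, 1) → (2, 1) → (2, 2) → (3, 2) → (3, 3)

Answer: 3, 3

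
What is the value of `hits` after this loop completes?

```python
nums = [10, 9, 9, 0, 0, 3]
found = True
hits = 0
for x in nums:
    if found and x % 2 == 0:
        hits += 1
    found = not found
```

Count even values at even positions
`hits` takes the values: 0 → 1 → 2

Answer: 2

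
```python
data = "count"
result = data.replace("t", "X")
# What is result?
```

Trace:
`data = "count"` → data = 'count'
`result = data.replace("t", "X")` → result = 'counX'
So result = 'counX'

Answer: 'counX'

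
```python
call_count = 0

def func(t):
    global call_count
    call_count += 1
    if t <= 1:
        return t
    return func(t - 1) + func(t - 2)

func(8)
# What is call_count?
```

Calls(t) = 1 + Calls(t-1) + Calls(t-2); Calls(0)=Calls(1)=1. For t=8 this gives 67.

Answer: 67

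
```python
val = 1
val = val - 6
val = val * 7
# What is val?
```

Trace:
`val = 1` → val = 1
`val = val - 6` → val = -5
`val = val * 7` → val = -35
So val = -35

Answer: -35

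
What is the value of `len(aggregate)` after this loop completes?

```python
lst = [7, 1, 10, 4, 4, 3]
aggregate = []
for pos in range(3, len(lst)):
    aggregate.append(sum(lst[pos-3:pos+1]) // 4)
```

Number of 4-element averages
`aggregate` takes the values: [] → [5] → [5, 4] → [5, 4, 5]
So `len(aggregate)` = 3

Answer: 3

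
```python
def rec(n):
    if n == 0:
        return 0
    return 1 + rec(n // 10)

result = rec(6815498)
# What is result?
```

Count of digits of 6815498: 7

Answer: 7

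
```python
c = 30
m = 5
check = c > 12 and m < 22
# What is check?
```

Trace:
`c = 30` → c = 30
`m = 5` → m = 5
`check = c > 12 and m < 22` → check = True
So check = True

Answer: True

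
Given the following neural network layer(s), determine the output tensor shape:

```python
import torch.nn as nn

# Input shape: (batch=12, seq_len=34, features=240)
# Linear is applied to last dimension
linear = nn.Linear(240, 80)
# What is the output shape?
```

Input: (12, 34, 240) -> Output: (12, 34, 80)

Answer: (12, 34, 80)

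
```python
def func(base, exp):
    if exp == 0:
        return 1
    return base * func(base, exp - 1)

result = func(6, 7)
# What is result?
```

func(6, 7) = 6 * 6 * 6 * 6 * 6 * 6 * 6 = 279936

Answer: 279936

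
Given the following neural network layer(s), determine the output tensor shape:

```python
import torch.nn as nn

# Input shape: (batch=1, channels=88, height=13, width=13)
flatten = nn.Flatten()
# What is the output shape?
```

Input: (1, 88, 13, 13) -> Output: (1, 14872)

Answer: (1, 14872)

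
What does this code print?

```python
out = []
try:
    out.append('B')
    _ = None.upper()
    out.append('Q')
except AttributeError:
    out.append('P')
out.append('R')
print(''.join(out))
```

Execution trace: 'B' (try body) → 'P' (except AttributeError) → 'R' (after the try/except). Output: BPR

Answer: BPR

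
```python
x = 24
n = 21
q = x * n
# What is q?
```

Trace:
`x = 24` → x = 24
`n = 21` → n = 21
`q = x * n` → q = 504
So q = 504

Answer: 504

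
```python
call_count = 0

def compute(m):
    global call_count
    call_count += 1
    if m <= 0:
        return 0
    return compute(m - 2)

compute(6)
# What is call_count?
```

Linear recursion stepping by 2: 4 calls from m=6 down to ≤0.

Answer: 4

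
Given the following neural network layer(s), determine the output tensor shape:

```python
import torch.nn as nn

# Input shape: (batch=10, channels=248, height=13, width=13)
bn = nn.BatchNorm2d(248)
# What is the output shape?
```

Input: (10, 248, 13, 13) -> Output: (10, 248, 13, 13)

Answer: (10, 248, 13, 13)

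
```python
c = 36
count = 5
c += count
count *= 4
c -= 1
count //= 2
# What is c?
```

Trace:
`c = 36` → c = 36
`count = 5` → count = 5
`c += count` → c = 41
`count *= 4` → count = 20
`c -= 1` → c = 40
`count //= 2` → count = 10
So c = 40

Answer: 40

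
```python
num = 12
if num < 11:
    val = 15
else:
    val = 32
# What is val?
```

Trace:
`num = 12` → num = 12
`if num < 11: ...` → num < 11 is False, take else branch → val = 32
So val = 32

Answer: 32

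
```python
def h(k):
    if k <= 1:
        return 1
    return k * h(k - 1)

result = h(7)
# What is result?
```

h(7) = 7 * 6 * 5 * 4 * 3 * 2 * 1 = 5040

Answer: 5040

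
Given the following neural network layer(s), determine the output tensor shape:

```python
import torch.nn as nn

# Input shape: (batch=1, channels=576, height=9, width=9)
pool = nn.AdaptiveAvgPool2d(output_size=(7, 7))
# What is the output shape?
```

Input: (1, 576, 9, 9) -> Output: (1, 576, 7, 7)

Answer: (1, 576, 7, 7)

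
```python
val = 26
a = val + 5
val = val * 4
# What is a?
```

Trace:
`val = 26` → val = 26
`a = val + 5` → a = 31
`val = val * 4` → val = 104
So a = 31

Answer: 31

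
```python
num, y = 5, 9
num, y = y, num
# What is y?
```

Trace:
`num, y = 5, 9` → num = 5; y = 9
`num, y = y, num` → num = 9; y = 5
So y = 5

Answer: 5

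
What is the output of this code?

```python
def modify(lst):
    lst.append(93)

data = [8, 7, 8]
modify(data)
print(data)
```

Key concept: function modifies passed list.
Step by step:
`data = [8, 7, 8]` → data = [8, 7, 8]
`modify(data)` → data = [8, 7, 8, 93]
`print(data)` → prints [8, 7, 8, 93]

Answer: [8, 7, 8, 93]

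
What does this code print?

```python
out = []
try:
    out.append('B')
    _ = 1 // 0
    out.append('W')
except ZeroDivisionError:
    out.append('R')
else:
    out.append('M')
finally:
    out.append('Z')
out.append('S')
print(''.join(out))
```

Execution trace: 'B' (try body) → 'R' (except ZeroDivisionError) → 'Z' (finally) → 'S' (after the try/except). Output: BRZS

Answer: BRZS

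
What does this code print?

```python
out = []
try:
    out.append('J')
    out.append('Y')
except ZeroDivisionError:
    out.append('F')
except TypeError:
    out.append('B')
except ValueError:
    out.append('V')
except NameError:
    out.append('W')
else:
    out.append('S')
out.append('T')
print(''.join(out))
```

Execution trace: 'J' (try body) → 'Y' (try body, no exception) → 'S' (else) → 'T' (after the try/except). Output: JYST

Answer: JYST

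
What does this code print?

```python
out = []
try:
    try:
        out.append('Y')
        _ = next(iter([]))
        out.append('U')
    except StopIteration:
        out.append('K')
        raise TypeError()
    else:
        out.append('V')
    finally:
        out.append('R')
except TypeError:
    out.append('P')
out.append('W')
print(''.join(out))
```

Execution trace: 'Y' (inner try body) → 'K' (inner except StopIteration) → 'R' (inner finally) → 'P' (outer except TypeError) → 'W' (after the try/except). Output: YKRPW

Answer: YKRPW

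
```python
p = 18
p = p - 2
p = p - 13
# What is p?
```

Trace:
`p = 18` → p = 18
`p = p - 2` → p = 16
`p = p - 13` → p = 3
So p = 3

Answer: 3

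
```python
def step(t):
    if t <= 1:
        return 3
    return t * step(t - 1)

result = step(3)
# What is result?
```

step(3) = 3 * 2 * 3 = 18

Answer: 18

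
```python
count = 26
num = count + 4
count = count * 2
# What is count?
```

Trace:
`count = 26` → count = 26
`num = count + 4` → num = 30
`count = count * 2` → count = 52
So count = 52

Answer: 52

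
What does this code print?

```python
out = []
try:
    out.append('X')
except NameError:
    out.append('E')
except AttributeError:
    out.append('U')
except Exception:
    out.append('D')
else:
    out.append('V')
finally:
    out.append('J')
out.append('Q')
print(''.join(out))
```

Execution trace: 'X' (try body, no exception) → 'V' (else) → 'J' (finally) → 'Q' (after the try/except). Output: XVJQ

Answer: XVJQ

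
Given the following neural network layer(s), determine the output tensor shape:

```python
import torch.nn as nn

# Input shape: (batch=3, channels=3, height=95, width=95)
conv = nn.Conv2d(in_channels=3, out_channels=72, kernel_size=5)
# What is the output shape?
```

Input: (3, 3, 95, 95) -> Output: (3, 72, 91, 91)

Answer: (3, 72, 91, 91)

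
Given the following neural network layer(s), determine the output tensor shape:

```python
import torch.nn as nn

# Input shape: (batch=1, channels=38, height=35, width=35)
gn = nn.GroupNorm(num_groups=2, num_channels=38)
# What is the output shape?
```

Input: (1, 38, 35, 35) -> Output: (1, 38, 35, 35)

Answer: (1, 38, 35, 35)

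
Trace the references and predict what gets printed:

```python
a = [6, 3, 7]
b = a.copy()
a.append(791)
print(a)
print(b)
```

Key concept: list.copy() creates independent copy.
Step by step:
`a = [6, 3, 7]` → a = [6, 3, 7]
`b = a.copy()` → b = [6, 3, 7]
`a.append(791)` → a = [6, 3, 7, 791]
`print(a)` → prints [6, 3, 7, 791]
`print(b)` → prints [6, 3, 7]

Answer:
[6, 3, 7, 791]
[6, 3, 7]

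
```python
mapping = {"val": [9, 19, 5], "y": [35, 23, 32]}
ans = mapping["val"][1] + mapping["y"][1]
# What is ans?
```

Trace:
`mapping = {"val": [9, 19, 5], "y": [35, 23, 32]}` → mapping = {'val': [9, 19, 5], 'y': [35, 23, 32]}
`ans = mapping["val"][1] + mapping["y"][1]` → ans = 42
So ans = 42

Answer: 42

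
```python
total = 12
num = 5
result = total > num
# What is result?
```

Trace:
`total = 12` → total = 12
`num = 5` → num = 5
`result = total > num` → result = True
So result = True

Answer: True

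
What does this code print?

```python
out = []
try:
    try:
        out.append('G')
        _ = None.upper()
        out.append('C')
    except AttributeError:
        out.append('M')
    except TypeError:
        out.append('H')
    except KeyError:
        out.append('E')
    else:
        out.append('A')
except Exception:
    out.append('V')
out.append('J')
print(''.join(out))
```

Execution trace: 'G' (inner try body) → 'M' (inner except AttributeError) → 'J' (after the try/except). Output: GMJ

Answer: GMJ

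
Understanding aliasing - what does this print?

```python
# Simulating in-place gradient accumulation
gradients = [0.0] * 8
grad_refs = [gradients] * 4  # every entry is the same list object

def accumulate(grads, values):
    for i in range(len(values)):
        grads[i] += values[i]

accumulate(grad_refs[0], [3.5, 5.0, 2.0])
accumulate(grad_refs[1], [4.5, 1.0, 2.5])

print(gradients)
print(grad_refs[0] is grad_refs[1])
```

Key concept: gradient accumulation aliasing.
Step by step:
`gradients = [0.0] * 8` → gradients = [0.0, 0.0, 0.0, 0.0, 0.0, 0.0, 0.0, 0.0]
`grad_refs = [gradients] * 4` → grad_refs = [[0.0, 0.0, 0.0, 0.0, 0.0, 0.0, 0.0, 0.0], [0.0, 0.0, 0.0, 0.0, 0.0, 0.0, 0.0, 0.0], [0.0, 0.0, 0.0, 0.0, 0.0, 0.0, 0.0, 0.0], [0.0, 0.0, 0.0, 0.0, 0.0, 0.0, 0.0, 0.0]]
`accumulate(grad_refs[0], [3.5, 5.0, 2.0])` → gradients = [3.5, 5.0, 2.0, 0.0, 0.0, 0.0, 0.0, 0.0]; grad_refs = [[3.5, 5.0, 2.0, 0.0, 0.0, 0.0, 0.0, 0.0], [3.5, 5.0, 2.0, 0.0, 0.0, 0.0, 0.0, 0.0], [3.5, 5.0, 2.0, 0.0, 0.0, 0.0, 0.0, 0.0], [3.5, 5.0, 2.0, 0.0, 0.0, 0.0, 0.0, 0.0]]
`accumulate(grad_refs[1], [4.5, 1.0, 2.5])` → gradients = [8.0, 6.0, 4.5, 0.0, 0.0, 0.0, 0.0, 0.0]; grad_refs = [[8.0, 6.0, 4.5, 0.0, 0.0, 0.0, 0.0, 0.0], [8.0, 6.0, 4.5, 0.0, 0.0, 0.0, 0.0, 0.0], [8.0, 6.0, 4.5, 0.0, 0.0, 0.0, 0.0, 0.0], [8.0, 6.0, 4.5, 0.0, 0.0, 0.0, 0.0, 0.0]]
`print(gradients)` → prints [8.0, 6.0, 4.5, 0.0, 0.0, 0.0, 0.0, 0.0]
`print(grad_refs[0] is grad_refs[1])` → prints True

Answer:
[8.0, 6.0, 4.5, 0.0, 0.0, 0.0, 0.0, 0.0]
True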